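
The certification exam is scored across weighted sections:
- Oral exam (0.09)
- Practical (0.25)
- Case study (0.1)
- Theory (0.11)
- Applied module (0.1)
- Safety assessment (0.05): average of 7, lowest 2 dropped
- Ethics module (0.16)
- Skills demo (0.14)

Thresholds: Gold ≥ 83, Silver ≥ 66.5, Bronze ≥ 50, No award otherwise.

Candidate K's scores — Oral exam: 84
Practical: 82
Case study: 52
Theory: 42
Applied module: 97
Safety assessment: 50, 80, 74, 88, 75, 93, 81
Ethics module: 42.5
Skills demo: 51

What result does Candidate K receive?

Bronze

Safety assessment: drop 50, 74 → average of remaining 5 = 417/5 = 83.4
Weighted total:
  Oral exam 84 × 0.09 = 7.56
  Practical 82 × 0.25 = 20.5
  Case study 52 × 0.1 = 5.2
  Theory 42 × 0.11 = 4.62
  Applied module 97 × 0.1 = 9.7
  Safety assessment 83.4 × 0.05 = 4.17
  Ethics module 42.5 × 0.16 = 6.8
  Skills demo 51 × 0.14 = 7.14
Sum = 65.69
65.69 is ≥ 50 and < 66.5 → Bronze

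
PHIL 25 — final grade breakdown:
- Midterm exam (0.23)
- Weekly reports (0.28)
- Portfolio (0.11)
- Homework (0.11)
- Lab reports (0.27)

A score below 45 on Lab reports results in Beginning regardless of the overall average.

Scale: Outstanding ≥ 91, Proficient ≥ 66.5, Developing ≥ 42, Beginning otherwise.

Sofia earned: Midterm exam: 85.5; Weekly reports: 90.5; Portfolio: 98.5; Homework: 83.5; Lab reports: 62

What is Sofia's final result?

Lab reports score 62 ≥ 45: minimum met.
Weighted total:
  Midterm exam 85.5 × 0.23 = 19.665
  Weekly reports 90.5 × 0.28 = 25.34
  Portfolio 98.5 × 0.11 = 10.835
  Homework 83.5 × 0.11 = 9.185
  Lab reports 62 × 0.27 = 16.74
Sum = 81.765
81.765 is ≥ 66.5 and < 91 → Proficient

Proficient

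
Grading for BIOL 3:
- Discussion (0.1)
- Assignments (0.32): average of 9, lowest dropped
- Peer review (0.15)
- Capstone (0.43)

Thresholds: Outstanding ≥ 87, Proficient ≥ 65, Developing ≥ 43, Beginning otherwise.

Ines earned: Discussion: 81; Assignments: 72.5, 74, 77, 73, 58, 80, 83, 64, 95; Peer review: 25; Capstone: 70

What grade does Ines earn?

Proficient

Assignments: drop 58 → average of remaining 8 = 618.5/8 = 77.3125
Weighted total:
  Discussion 81 × 0.1 = 8.1
  Assignments 77.3125 × 0.32 = 24.74
  Peer review 25 × 0.15 = 3.75
  Capstone 70 × 0.43 = 30.1
Sum = 66.69
66.69 is ≥ 65 and < 87 → Proficient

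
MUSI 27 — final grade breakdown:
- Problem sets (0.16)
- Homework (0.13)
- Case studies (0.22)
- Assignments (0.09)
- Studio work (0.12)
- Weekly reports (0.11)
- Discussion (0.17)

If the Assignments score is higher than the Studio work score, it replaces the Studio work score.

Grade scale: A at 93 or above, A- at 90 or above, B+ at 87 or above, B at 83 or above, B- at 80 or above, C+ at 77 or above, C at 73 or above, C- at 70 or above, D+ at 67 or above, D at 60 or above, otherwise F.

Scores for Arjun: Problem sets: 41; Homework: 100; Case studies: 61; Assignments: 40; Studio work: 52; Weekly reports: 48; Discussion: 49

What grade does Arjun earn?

F

Assignments (40) ≤ Studio work (52), so Studio work stays at 52.
Weighted total:
  Problem sets 41 × 0.16 = 6.56
  Homework 100 × 0.13 = 13
  Case studies 61 × 0.22 = 13.42
  Assignments 40 × 0.09 = 3.6
  Studio work 52 × 0.12 = 6.24
  Weekly reports 48 × 0.11 = 5.28
  Discussion 49 × 0.17 = 8.33
Sum = 56.43
56.43 < 60 → F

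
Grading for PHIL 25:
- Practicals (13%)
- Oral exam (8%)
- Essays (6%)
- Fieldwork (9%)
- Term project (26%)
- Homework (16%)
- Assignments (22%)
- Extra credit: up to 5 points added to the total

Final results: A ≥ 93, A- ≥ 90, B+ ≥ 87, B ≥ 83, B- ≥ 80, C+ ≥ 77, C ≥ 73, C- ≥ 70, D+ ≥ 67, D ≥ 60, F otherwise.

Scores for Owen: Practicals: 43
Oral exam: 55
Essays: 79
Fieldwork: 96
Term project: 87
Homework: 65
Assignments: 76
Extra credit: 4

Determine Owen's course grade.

Weighted total:
  Practicals 43 × 0.13 = 5.59
  Oral exam 55 × 0.08 = 4.4
  Essays 79 × 0.06 = 4.74
  Fieldwork 96 × 0.09 = 8.64
  Term project 87 × 0.26 = 22.62
  Homework 65 × 0.16 = 10.4
  Assignments 76 × 0.22 = 16.72
Sum = 73.11
Extra credit: 73.11 + 4 = 77.11
77.11 is ≥ 77 and < 80 → C+

C+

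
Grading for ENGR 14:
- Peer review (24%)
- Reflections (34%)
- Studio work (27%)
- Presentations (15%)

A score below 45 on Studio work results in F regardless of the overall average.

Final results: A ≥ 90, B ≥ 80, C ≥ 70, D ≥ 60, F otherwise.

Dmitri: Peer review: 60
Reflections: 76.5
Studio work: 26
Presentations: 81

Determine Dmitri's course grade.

F

Studio work score 26 < 45: minimum not met.
Weighted total:
  Peer review 60 × 0.24 = 14.4
  Reflections 76.5 × 0.34 = 26.01
  Studio work 26 × 0.27 = 7.02
  Presentations 81 × 0.15 = 12.15
Sum = 59.58
Because the Studio work minimum was not met, the result is F.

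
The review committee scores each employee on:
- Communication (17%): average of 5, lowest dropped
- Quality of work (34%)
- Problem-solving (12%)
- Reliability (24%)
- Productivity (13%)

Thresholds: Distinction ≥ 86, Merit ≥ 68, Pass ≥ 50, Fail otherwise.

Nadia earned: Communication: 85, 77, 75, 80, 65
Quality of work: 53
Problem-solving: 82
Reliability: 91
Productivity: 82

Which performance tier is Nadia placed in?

Communication: drop 65 → average of remaining 4 = 317/4 = 79.25
Weighted total:
  Communication 79.25 × 0.17 = 13.4725
  Quality of work 53 × 0.34 = 18.02
  Problem-solving 82 × 0.12 = 9.84
  Reliability 91 × 0.24 = 21.84
  Productivity 82 × 0.13 = 10.66
Sum = 73.8325
73.8325 is ≥ 68 and < 86 → Merit

Merit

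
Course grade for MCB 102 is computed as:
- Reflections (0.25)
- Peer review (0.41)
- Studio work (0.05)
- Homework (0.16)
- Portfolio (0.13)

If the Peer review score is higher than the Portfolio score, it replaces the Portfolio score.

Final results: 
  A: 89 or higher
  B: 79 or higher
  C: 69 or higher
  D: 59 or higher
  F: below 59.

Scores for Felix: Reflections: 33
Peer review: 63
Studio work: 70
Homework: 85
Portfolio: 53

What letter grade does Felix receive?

D

Peer review (63) > Portfolio (53), so Portfolio counts as 63.
Weighted total:
  Reflections 33 × 0.25 = 8.25
  Peer review 63 × 0.41 = 25.83
  Studio work 70 × 0.05 = 3.5
  Homework 85 × 0.16 = 13.6
  Portfolio 63 × 0.13 = 8.19
Sum = 59.37
59.37 is ≥ 59 and < 69 → D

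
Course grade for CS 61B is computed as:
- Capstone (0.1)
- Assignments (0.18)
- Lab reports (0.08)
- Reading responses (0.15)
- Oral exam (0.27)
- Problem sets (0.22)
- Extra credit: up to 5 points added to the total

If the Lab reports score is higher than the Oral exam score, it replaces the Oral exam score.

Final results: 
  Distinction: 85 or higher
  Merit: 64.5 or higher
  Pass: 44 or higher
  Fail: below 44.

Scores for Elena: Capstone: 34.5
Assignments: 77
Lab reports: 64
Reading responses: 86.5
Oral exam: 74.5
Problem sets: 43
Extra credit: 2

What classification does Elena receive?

Merit

Lab reports (64) ≤ Oral exam (74.5), so Oral exam stays at 74.5.
Weighted total:
  Capstone 34.5 × 0.1 = 3.45
  Assignments 77 × 0.18 = 13.86
  Lab reports 64 × 0.08 = 5.12
  Reading responses 86.5 × 0.15 = 12.975
  Oral exam 74.5 × 0.27 = 20.115
  Problem sets 43 × 0.22 = 9.46
Sum = 64.98
Extra credit: 64.98 + 2 = 66.98
66.98 is ≥ 64.5 and < 85 → Merit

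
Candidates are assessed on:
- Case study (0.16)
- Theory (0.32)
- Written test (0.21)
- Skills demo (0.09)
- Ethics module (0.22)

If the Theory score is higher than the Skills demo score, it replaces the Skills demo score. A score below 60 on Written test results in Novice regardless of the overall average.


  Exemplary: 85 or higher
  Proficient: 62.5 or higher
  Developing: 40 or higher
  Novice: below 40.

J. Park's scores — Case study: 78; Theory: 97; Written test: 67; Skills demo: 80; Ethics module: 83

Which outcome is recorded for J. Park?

Theory (97) > Skills demo (80), so Skills demo counts as 97.
Written test score 67 ≥ 60: minimum met.
Weighted total:
  Case study 78 × 0.16 = 12.48
  Theory 97 × 0.32 = 31.04
  Written test 67 × 0.21 = 14.07
  Skills demo 97 × 0.09 = 8.73
  Ethics module 83 × 0.22 = 18.26
Sum = 84.58
84.58 is ≥ 62.5 and < 85 → Proficient

Proficient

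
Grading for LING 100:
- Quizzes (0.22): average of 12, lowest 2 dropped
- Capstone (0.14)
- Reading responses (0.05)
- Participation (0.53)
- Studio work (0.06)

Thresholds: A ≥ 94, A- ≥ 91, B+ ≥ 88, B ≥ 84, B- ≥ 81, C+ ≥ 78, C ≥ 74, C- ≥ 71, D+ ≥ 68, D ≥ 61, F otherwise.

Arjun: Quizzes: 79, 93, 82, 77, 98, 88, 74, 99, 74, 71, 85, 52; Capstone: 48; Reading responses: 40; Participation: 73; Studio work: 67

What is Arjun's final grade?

D+

Quizzes: drop 52, 71 → average of remaining 10 = 849/10 = 84.9
Weighted total:
  Quizzes 84.9 × 0.22 = 18.678
  Capstone 48 × 0.14 = 6.72
  Reading responses 40 × 0.05 = 2
  Participation 73 × 0.53 = 38.69
  Studio work 67 × 0.06 = 4.02
Sum = 70.108
70.108 is ≥ 68 and < 71 → D+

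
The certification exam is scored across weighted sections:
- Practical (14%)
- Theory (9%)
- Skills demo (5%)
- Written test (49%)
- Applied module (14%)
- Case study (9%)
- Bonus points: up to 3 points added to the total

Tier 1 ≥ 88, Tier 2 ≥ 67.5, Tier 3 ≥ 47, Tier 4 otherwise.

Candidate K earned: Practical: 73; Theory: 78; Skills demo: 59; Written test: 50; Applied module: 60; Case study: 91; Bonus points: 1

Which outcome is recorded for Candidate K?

Weighted total:
  Practical 73 × 0.14 = 10.22
  Theory 78 × 0.09 = 7.02
  Skills demo 59 × 0.05 = 2.95
  Written test 50 × 0.49 = 24.5
  Applied module 60 × 0.14 = 8.4
  Case study 91 × 0.09 = 8.19
Sum = 61.28
Bonus points: 61.28 + 1 = 62.28
62.28 is ≥ 47 and < 67.5 → Tier 3

Tier 3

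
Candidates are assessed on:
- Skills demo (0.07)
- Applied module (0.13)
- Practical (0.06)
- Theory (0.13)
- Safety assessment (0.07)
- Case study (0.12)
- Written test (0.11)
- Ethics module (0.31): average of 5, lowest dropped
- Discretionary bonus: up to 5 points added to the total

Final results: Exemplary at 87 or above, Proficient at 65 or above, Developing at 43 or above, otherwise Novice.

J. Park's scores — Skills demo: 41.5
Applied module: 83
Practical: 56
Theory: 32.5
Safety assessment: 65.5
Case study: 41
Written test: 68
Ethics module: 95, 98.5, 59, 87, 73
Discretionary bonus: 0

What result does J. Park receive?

Proficient

Ethics module: drop 59 → average of remaining 4 = 353.5/4 = 88.375
Weighted total:
  Skills demo 41.5 × 0.07 = 2.905
  Applied module 83 × 0.13 = 10.79
  Practical 56 × 0.06 = 3.36
  Theory 32.5 × 0.13 = 4.225
  Safety assessment 65.5 × 0.07 = 4.585
  Case study 41 × 0.12 = 4.92
  Written test 68 × 0.11 = 7.48
  Ethics module 88.375 × 0.31 = 27.39625
Sum = 65.66125
Discretionary bonus: 65.66125 + 0 = 65.66125
65.66125 is ≥ 65 and < 87 → Proficient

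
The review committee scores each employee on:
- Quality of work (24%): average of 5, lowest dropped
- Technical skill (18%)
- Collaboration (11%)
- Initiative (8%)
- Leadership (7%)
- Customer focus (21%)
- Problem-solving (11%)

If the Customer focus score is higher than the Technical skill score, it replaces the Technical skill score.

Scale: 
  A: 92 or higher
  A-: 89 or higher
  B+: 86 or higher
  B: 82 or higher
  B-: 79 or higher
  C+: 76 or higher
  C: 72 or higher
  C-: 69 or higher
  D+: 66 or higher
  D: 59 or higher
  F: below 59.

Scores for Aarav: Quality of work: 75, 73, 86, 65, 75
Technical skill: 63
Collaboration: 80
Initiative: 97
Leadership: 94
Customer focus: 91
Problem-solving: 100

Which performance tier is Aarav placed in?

Quality of work: drop 65 → average of remaining 4 = 309/4 = 77.25
Customer focus (91) > Technical skill (63), so Technical skill counts as 91.
Weighted total:
  Quality of work 77.25 × 0.24 = 18.54
  Technical skill 91 × 0.18 = 16.38
  Collaboration 80 × 0.11 = 8.8
  Initiative 97 × 0.08 = 7.76
  Leadership 94 × 0.07 = 6.58
  Customer focus 91 × 0.21 = 19.11
  Problem-solving 100 × 0.11 = 11
Sum = 88.17
88.17 is ≥ 86 and < 89 → B+

B+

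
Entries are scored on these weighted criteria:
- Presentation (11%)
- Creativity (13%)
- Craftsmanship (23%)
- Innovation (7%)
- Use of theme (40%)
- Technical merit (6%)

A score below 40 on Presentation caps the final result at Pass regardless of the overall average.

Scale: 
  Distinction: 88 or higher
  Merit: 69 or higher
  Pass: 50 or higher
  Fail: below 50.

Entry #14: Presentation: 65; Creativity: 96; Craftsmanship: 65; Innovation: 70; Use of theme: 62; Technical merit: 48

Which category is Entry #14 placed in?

Pass

Presentation score 65 ≥ 40: minimum met.
Weighted total:
  Presentation 65 × 0.11 = 7.15
  Creativity 96 × 0.13 = 12.48
  Craftsmanship 65 × 0.23 = 14.95
  Innovation 70 × 0.07 = 4.9
  Use of theme 62 × 0.4 = 24.8
  Technical merit 48 × 0.06 = 2.88
Sum = 67.16
67.16 is ≥ 50 and < 69 → Pass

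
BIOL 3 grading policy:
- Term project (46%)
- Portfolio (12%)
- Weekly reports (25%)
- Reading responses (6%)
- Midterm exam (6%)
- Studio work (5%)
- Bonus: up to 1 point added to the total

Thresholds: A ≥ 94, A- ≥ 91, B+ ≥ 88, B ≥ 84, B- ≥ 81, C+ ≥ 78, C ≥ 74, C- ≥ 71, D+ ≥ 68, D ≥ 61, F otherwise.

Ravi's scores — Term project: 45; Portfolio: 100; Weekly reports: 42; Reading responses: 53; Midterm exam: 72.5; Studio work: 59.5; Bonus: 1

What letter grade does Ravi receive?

F

Weighted total:
  Term project 45 × 0.46 = 20.7
  Portfolio 100 × 0.12 = 12
  Weekly reports 42 × 0.25 = 10.5
  Reading responses 53 × 0.06 = 3.18
  Midterm exam 72.5 × 0.06 = 4.35
  Studio work 59.5 × 0.05 = 2.975
Sum = 53.705
Bonus: 53.705 + 1 = 54.705
54.705 < 61 → F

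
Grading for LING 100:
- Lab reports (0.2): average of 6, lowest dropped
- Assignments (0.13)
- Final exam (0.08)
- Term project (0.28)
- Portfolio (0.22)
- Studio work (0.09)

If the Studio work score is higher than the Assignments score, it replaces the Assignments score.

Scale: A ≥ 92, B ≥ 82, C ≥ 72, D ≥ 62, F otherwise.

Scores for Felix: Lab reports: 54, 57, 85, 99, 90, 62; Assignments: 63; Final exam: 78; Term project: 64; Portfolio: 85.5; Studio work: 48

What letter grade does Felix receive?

D

Lab reports: drop 54 → average of remaining 5 = 393/5 = 78.6
Studio work (48) ≤ Assignments (63), so Assignments stays at 63.
Weighted total:
  Lab reports 78.6 × 0.2 = 15.72
  Assignments 63 × 0.13 = 8.19
  Final exam 78 × 0.08 = 6.24
  Term project 64 × 0.28 = 17.92
  Portfolio 85.5 × 0.22 = 18.81
  Studio work 48 × 0.09 = 4.32
Sum = 71.2
71.2 is ≥ 62 and < 72 → D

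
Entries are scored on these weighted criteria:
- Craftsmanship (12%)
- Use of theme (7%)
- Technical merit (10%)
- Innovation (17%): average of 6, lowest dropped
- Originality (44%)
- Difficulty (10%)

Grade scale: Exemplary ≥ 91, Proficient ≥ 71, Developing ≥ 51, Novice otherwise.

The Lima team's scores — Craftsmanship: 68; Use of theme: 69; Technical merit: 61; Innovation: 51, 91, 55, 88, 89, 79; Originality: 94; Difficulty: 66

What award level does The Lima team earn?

Innovation: drop 51 → average of remaining 5 = 402/5 = 80.4
Weighted total:
  Craftsmanship 68 × 0.12 = 8.16
  Use of theme 69 × 0.07 = 4.83
  Technical merit 61 × 0.1 = 6.1
  Innovation 80.4 × 0.17 = 13.668
  Originality 94 × 0.44 = 41.36
  Difficulty 66 × 0.1 = 6.6
Sum = 80.718
80.718 is ≥ 71 and < 91 → Proficient

Proficient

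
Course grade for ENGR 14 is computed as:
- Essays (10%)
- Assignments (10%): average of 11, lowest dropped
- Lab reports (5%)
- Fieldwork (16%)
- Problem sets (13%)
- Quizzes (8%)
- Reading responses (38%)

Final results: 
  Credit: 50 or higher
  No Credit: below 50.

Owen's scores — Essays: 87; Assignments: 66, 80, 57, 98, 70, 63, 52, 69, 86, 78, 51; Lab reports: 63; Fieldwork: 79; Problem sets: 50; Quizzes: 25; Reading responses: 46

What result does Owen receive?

Credit

Assignments: drop 51 → average of remaining 10 = 719/10 = 71.9
Weighted total:
  Essays 87 × 0.1 = 8.7
  Assignments 71.9 × 0.1 = 7.19
  Lab reports 63 × 0.05 = 3.15
  Fieldwork 79 × 0.16 = 12.64
  Problem sets 50 × 0.13 = 6.5
  Quizzes 25 × 0.08 = 2
  Reading responses 46 × 0.38 = 17.48
Sum = 57.66
57.66 ≥ 50 → Credit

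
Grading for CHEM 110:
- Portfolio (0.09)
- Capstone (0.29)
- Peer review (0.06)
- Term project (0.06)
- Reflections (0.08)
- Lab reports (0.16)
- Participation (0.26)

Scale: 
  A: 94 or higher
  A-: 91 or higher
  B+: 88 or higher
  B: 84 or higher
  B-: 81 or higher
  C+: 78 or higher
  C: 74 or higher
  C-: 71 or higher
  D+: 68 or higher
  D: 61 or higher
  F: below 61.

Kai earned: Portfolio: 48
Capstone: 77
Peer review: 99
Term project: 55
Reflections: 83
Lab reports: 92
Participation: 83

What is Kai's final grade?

C+

Weighted total:
  Portfolio 48 × 0.09 = 4.32
  Capstone 77 × 0.29 = 22.33
  Peer review 99 × 0.06 = 5.94
  Term project 55 × 0.06 = 3.3
  Reflections 83 × 0.08 = 6.64
  Lab reports 92 × 0.16 = 14.72
  Participation 83 × 0.26 = 21.58
Sum = 78.83
78.83 is ≥ 78 and < 81 → C+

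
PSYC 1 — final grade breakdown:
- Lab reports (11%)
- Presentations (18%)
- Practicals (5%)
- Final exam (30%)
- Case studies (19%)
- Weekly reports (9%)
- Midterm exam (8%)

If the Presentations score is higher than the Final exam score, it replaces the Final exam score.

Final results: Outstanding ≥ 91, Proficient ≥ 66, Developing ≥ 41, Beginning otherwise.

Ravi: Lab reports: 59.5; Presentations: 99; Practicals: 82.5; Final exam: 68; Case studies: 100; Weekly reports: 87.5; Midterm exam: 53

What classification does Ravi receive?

Proficient

Presentations (99) > Final exam (68), so Final exam counts as 99.
Weighted total:
  Lab reports 59.5 × 0.11 = 6.545
  Presentations 99 × 0.18 = 17.82
  Practicals 82.5 × 0.05 = 4.125
  Final exam 99 × 0.3 = 29.7
  Case studies 100 × 0.19 = 19
  Weekly reports 87.5 × 0.09 = 7.875
  Midterm exam 53 × 0.08 = 4.24
Sum = 89.305
89.305 is ≥ 66 and < 91 → Proficient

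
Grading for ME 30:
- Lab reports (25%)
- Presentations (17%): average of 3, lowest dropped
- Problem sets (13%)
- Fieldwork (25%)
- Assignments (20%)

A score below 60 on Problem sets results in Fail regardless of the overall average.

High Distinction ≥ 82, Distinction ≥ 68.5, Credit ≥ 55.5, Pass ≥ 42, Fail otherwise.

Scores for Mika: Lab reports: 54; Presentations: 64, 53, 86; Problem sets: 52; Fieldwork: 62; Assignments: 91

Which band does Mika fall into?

Presentations: drop 53 → average of remaining 2 = 150/2 = 75
Problem sets score 52 < 60: minimum not met.
Weighted total:
  Lab reports 54 × 0.25 = 13.5
  Presentations 75 × 0.17 = 12.75
  Problem sets 52 × 0.13 = 6.76
  Fieldwork 62 × 0.25 = 15.5
  Assignments 91 × 0.2 = 18.2
Sum = 66.71
Because the Problem sets minimum was not met, the result is Fail.

Fail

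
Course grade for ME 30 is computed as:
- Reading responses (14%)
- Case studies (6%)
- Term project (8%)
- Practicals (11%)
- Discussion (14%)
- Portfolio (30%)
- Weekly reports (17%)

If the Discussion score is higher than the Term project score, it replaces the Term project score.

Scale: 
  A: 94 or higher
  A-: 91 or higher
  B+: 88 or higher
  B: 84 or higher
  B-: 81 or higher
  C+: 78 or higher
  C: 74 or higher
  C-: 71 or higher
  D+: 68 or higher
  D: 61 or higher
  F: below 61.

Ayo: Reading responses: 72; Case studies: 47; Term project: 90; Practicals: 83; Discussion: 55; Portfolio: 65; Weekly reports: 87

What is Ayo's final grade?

C-

Discussion (55) ≤ Term project (90), so Term project stays at 90.
Weighted total:
  Reading responses 72 × 0.14 = 10.08
  Case studies 47 × 0.06 = 2.82
  Term project 90 × 0.08 = 7.2
  Practicals 83 × 0.11 = 9.13
  Discussion 55 × 0.14 = 7.7
  Portfolio 65 × 0.3 = 19.5
  Weekly reports 87 × 0.17 = 14.79
Sum = 71.22
71.22 is ≥ 71 and < 74 → C-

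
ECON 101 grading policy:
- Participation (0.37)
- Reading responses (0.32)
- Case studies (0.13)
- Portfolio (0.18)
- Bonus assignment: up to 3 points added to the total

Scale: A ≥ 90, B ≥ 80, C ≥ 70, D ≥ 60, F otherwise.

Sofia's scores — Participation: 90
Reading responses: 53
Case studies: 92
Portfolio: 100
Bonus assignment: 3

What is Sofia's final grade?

B

Weighted total:
  Participation 90 × 0.37 = 33.3
  Reading responses 53 × 0.32 = 16.96
  Case studies 92 × 0.13 = 11.96
  Portfolio 100 × 0.18 = 18
Sum = 80.22
Bonus assignment: 80.22 + 3 = 83.22
83.22 is ≥ 80 and < 90 → B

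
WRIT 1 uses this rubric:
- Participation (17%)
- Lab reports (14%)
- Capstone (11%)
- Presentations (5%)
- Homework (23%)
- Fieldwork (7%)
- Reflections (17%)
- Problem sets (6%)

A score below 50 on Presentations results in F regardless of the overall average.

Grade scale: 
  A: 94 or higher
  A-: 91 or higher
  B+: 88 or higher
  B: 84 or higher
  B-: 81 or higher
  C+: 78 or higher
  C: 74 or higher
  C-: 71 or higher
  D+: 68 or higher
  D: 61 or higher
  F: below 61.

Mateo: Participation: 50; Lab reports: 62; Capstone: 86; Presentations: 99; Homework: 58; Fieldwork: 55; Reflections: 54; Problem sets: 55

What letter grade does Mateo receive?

D

Presentations score 99 ≥ 50: minimum met.
Weighted total:
  Participation 50 × 0.17 = 8.5
  Lab reports 62 × 0.14 = 8.68
  Capstone 86 × 0.11 = 9.46
  Presentations 99 × 0.05 = 4.95
  Homework 58 × 0.23 = 13.34
  Fieldwork 55 × 0.07 = 3.85
  Reflections 54 × 0.17 = 9.18
  Problem sets 55 × 0.06 = 3.3
Sum = 61.26
61.26 is ≥ 61 and < 68 → D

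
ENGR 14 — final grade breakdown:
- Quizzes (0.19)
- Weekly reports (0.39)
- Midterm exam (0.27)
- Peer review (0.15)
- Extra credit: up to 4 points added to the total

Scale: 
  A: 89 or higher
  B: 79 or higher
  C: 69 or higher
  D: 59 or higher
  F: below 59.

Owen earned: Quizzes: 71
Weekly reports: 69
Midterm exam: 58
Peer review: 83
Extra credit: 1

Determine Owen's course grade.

Weighted total:
  Quizzes 71 × 0.19 = 13.49
  Weekly reports 69 × 0.39 = 26.91
  Midterm exam 58 × 0.27 = 15.66
  Peer review 83 × 0.15 = 12.45
Sum = 68.51
Extra credit: 68.51 + 1 = 69.51
69.51 is ≥ 69 and < 79 → C

C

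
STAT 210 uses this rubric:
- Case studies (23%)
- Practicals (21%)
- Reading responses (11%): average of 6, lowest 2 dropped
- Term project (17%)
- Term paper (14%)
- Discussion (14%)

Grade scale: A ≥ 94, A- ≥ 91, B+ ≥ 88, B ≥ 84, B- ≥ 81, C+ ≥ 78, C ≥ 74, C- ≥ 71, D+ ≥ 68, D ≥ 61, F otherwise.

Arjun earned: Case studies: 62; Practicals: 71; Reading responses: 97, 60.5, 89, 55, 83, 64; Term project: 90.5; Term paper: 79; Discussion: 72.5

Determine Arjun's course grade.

C

Reading responses: drop 55, 60.5 → average of remaining 4 = 333/4 = 83.25
Weighted total:
  Case studies 62 × 0.23 = 14.26
  Practicals 71 × 0.21 = 14.91
  Reading responses 83.25 × 0.11 = 9.1575
  Term project 90.5 × 0.17 = 15.385
  Term paper 79 × 0.14 = 11.06
  Discussion 72.5 × 0.14 = 10.15
Sum = 74.9225
74.9225 is ≥ 74 and < 78 → C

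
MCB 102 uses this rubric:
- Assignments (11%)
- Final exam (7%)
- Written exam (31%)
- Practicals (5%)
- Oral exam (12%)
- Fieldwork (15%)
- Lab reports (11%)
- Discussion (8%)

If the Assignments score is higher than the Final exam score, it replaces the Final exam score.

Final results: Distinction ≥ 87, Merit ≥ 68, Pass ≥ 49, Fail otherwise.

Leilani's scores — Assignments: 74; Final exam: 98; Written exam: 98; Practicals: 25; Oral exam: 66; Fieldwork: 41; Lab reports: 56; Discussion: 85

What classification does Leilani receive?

Assignments (74) ≤ Final exam (98), so Final exam stays at 98.
Weighted total:
  Assignments 74 × 0.11 = 8.14
  Final exam 98 × 0.07 = 6.86
  Written exam 98 × 0.31 = 30.38
  Practicals 25 × 0.05 = 1.25
  Oral exam 66 × 0.12 = 7.92
  Fieldwork 41 × 0.15 = 6.15
  Lab reports 56 × 0.11 = 6.16
  Discussion 85 × 0.08 = 6.8
Sum = 73.66
73.66 is ≥ 68 and < 87 → Merit

Merit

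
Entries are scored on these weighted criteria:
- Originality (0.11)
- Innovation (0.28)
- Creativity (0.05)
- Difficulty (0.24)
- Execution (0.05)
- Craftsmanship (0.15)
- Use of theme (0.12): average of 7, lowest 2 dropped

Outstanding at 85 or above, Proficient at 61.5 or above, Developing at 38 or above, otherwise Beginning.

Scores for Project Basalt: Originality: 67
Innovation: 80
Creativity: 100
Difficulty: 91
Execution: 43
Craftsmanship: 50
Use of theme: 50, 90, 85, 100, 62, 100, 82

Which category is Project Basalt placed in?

Proficient

Use of theme: drop 50, 62 → average of remaining 5 = 457/5 = 91.4
Weighted total:
  Originality 67 × 0.11 = 7.37
  Innovation 80 × 0.28 = 22.4
  Creativity 100 × 0.05 = 5
  Difficulty 91 × 0.24 = 21.84
  Execution 43 × 0.05 = 2.15
  Craftsmanship 50 × 0.15 = 7.5
  Use of theme 91.4 × 0.12 = 10.968
Sum = 77.228
77.228 is ≥ 61.5 and < 85 → Proficient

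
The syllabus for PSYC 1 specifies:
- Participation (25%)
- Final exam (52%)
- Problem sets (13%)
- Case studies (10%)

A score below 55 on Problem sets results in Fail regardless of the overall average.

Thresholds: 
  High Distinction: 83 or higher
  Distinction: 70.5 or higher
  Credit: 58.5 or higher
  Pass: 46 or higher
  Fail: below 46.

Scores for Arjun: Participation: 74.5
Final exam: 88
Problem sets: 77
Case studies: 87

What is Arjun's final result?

Problem sets score 77 ≥ 55: minimum met.
Weighted total:
  Participation 74.5 × 0.25 = 18.625
  Final exam 88 × 0.52 = 45.76
  Problem sets 77 × 0.13 = 10.01
  Case studies 87 × 0.1 = 8.7
Sum = 83.095
83.095 ≥ 83 → High Distinction

High Distinction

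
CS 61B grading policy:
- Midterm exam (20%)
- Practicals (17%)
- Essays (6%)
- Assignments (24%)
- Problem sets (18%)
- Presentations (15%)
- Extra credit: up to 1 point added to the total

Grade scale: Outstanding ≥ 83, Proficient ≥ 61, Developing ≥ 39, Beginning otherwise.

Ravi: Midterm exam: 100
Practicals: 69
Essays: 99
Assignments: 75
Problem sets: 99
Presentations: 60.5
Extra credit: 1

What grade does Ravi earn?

Weighted total:
  Midterm exam 100 × 0.2 = 20
  Practicals 69 × 0.17 = 11.73
  Essays 99 × 0.06 = 5.94
  Assignments 75 × 0.24 = 18
  Problem sets 99 × 0.18 = 17.82
  Presentations 60.5 × 0.15 = 9.075
Sum = 82.565
Extra credit: 82.565 + 1 = 83.565
83.565 ≥ 83 → Outstanding

Outstanding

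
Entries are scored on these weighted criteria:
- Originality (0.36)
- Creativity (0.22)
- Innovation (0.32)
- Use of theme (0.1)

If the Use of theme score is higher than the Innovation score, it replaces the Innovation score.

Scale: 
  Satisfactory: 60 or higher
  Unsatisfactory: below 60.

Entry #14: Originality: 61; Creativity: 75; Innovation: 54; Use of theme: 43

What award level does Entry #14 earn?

Use of theme (43) ≤ Innovation (54), so Innovation stays at 54.
Weighted total:
  Originality 61 × 0.36 = 21.96
  Creativity 75 × 0.22 = 16.5
  Innovation 54 × 0.32 = 17.28
  Use of theme 43 × 0.1 = 4.3
Sum = 60.04
60.04 ≥ 60 → Satisfactory

Satisfactory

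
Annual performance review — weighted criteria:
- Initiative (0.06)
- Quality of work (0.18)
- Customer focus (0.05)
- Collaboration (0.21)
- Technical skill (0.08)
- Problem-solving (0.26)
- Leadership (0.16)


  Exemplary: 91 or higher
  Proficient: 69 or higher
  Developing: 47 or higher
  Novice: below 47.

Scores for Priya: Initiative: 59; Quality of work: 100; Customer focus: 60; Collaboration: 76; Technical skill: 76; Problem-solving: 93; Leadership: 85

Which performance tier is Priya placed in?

Weighted total:
  Initiative 59 × 0.06 = 3.54
  Quality of work 100 × 0.18 = 18
  Customer focus 60 × 0.05 = 3
  Collaboration 76 × 0.21 = 15.96
  Technical skill 76 × 0.08 = 6.08
  Problem-solving 93 × 0.26 = 24.18
  Leadership 85 × 0.16 = 13.6
Sum = 84.36
84.36 is ≥ 69 and < 91 → Proficient

Proficient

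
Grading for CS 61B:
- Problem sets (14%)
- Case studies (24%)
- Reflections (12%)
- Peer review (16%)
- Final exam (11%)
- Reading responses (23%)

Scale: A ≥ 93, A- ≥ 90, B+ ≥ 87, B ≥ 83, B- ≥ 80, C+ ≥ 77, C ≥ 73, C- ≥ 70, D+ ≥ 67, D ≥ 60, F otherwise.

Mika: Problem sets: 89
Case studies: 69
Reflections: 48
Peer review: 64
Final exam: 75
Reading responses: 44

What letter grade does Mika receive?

D

Weighted total:
  Problem sets 89 × 0.14 = 12.46
  Case studies 69 × 0.24 = 16.56
  Reflections 48 × 0.12 = 5.76
  Peer review 64 × 0.16 = 10.24
  Final exam 75 × 0.11 = 8.25
  Reading responses 44 × 0.23 = 10.12
Sum = 63.39
63.39 is ≥ 60 and < 67 → D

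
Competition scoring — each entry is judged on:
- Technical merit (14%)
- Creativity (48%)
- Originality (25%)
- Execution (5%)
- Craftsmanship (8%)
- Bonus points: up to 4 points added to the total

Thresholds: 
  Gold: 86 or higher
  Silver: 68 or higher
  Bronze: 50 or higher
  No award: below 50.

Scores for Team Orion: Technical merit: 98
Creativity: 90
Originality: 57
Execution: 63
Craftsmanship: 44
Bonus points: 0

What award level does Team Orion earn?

Silver

Weighted total:
  Technical merit 98 × 0.14 = 13.72
  Creativity 90 × 0.48 = 43.2
  Originality 57 × 0.25 = 14.25
  Execution 63 × 0.05 = 3.15
  Craftsmanship 44 × 0.08 = 3.52
Sum = 77.84
Bonus points: 77.84 + 0 = 77.84
77.84 is ≥ 68 and < 86 → Silver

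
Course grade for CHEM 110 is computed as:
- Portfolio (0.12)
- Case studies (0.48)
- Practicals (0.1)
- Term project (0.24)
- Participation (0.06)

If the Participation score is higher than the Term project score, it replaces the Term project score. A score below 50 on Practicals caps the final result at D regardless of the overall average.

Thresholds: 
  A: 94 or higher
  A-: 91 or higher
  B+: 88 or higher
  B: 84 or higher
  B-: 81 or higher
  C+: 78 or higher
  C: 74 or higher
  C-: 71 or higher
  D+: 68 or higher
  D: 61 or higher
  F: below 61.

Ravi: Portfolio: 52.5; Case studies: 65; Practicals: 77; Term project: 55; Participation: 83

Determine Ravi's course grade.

D+

Participation (83) > Term project (55), so Term project counts as 83.
Practicals score 77 ≥ 50: minimum met.
Weighted total:
  Portfolio 52.5 × 0.12 = 6.3
  Case studies 65 × 0.48 = 31.2
  Practicals 77 × 0.1 = 7.7
  Term project 83 × 0.24 = 19.92
  Participation 83 × 0.06 = 4.98
Sum = 70.1
70.1 is ≥ 68 and < 71 → D+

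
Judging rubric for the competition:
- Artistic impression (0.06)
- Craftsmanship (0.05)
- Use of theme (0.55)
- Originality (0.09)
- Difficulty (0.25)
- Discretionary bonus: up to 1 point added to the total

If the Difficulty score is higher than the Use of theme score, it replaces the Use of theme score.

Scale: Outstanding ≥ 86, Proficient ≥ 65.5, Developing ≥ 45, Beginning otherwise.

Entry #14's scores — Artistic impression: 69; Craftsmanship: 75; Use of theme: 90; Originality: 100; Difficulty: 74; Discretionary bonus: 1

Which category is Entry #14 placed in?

Difficulty (74) ≤ Use of theme (90), so Use of theme stays at 90.
Weighted total:
  Artistic impression 69 × 0.06 = 4.14
  Craftsmanship 75 × 0.05 = 3.75
  Use of theme 90 × 0.55 = 49.5
  Originality 100 × 0.09 = 9
  Difficulty 74 × 0.25 = 18.5
Sum = 84.89
Discretionary bonus: 84.89 + 1 = 85.89
85.89 is ≥ 65.5 and < 86 → Proficient

Proficient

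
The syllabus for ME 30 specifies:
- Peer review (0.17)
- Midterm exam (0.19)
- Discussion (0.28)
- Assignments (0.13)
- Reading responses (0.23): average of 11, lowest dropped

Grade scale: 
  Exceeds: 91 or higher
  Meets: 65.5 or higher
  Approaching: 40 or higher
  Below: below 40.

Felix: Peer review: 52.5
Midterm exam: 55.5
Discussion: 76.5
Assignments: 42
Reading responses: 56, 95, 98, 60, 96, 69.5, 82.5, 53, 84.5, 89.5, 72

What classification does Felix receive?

Approaching

Reading responses: drop 53 → average of remaining 10 = 803/10 = 80.3
Weighted total:
  Peer review 52.5 × 0.17 = 8.925
  Midterm exam 55.5 × 0.19 = 10.545
  Discussion 76.5 × 0.28 = 21.42
  Assignments 42 × 0.13 = 5.46
  Reading responses 80.3 × 0.23 = 18.469
Sum = 64.819
64.819 is ≥ 40 and < 65.5 → Approaching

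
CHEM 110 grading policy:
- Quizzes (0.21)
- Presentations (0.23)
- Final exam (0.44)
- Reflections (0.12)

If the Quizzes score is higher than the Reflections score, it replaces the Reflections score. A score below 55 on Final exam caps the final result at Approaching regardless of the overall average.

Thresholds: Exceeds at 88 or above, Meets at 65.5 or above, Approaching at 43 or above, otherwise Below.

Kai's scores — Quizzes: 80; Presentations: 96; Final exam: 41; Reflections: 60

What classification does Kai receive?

Quizzes (80) > Reflections (60), so Reflections counts as 80.
Final exam score 41 < 55: minimum not met.
Weighted total:
  Quizzes 80 × 0.21 = 16.8
  Presentations 96 × 0.23 = 22.08
  Final exam 41 × 0.44 = 18.04
  Reflections 80 × 0.12 = 9.6
Sum = 66.52
66.52 would be Meets; cap at Approaching applies → Approaching.

Approaching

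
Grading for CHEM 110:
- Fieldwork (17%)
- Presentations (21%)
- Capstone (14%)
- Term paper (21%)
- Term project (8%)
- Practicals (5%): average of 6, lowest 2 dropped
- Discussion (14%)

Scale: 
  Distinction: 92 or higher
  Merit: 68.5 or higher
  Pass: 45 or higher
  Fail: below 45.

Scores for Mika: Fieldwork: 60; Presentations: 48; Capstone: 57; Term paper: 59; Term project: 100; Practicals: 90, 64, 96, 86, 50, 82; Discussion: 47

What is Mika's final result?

Pass

Practicals: drop 50, 64 → average of remaining 4 = 354/4 = 88.5
Weighted total:
  Fieldwork 60 × 0.17 = 10.2
  Presentations 48 × 0.21 = 10.08
  Capstone 57 × 0.14 = 7.98
  Term paper 59 × 0.21 = 12.39
  Term project 100 × 0.08 = 8
  Practicals 88.5 × 0.05 = 4.425
  Discussion 47 × 0.14 = 6.58
Sum = 59.655
59.655 is ≥ 45 and < 68.5 → Pass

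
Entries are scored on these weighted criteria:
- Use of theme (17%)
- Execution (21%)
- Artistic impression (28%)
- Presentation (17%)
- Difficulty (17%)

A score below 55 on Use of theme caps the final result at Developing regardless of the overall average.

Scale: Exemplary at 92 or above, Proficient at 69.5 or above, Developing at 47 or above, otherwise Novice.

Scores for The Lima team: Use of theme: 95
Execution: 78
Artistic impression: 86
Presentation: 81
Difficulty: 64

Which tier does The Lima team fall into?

Use of theme score 95 ≥ 55: minimum met.
Weighted total:
  Use of theme 95 × 0.17 = 16.15
  Execution 78 × 0.21 = 16.38
  Artistic impression 86 × 0.28 = 24.08
  Presentation 81 × 0.17 = 13.77
  Difficulty 64 × 0.17 = 10.88
Sum = 81.26
81.26 is ≥ 69.5 and < 92 → Proficient

Proficient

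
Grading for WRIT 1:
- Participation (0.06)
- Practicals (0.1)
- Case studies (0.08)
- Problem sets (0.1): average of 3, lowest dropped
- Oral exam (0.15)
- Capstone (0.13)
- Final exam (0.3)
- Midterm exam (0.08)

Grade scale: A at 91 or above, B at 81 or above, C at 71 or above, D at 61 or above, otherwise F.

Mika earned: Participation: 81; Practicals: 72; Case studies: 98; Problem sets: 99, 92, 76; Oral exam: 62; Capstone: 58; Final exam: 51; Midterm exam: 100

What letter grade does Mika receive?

Problem sets: drop 76 → average of remaining 2 = 191/2 = 95.5
Weighted total:
  Participation 81 × 0.06 = 4.86
  Practicals 72 × 0.1 = 7.2
  Case studies 98 × 0.08 = 7.84
  Problem sets 95.5 × 0.1 = 9.55
  Oral exam 62 × 0.15 = 9.3
  Capstone 58 × 0.13 = 7.54
  Final exam 51 × 0.3 = 15.3
  Midterm exam 100 × 0.08 = 8
Sum = 69.59
69.59 is ≥ 61 and < 71 → D

D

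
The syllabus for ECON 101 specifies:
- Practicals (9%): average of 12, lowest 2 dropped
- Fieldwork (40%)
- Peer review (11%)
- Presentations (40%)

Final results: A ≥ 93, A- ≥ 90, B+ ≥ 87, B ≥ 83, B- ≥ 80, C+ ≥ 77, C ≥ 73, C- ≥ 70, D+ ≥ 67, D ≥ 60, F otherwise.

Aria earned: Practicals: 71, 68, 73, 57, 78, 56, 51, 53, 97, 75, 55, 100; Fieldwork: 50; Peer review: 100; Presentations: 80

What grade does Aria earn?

Practicals: drop 51, 53 → average of remaining 10 = 730/10 = 73
Weighted total:
  Practicals 73 × 0.09 = 6.57
  Fieldwork 50 × 0.4 = 20
  Peer review 100 × 0.11 = 11
  Presentations 80 × 0.4 = 32
Sum = 69.57
69.57 is ≥ 67 and < 70 → D+

D+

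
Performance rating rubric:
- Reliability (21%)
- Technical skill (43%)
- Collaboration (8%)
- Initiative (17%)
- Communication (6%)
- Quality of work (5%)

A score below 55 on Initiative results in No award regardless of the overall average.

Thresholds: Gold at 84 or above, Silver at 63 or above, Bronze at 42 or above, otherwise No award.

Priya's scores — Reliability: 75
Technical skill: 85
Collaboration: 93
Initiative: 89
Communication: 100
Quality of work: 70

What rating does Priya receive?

Initiative score 89 ≥ 55: minimum met.
Weighted total:
  Reliability 75 × 0.21 = 15.75
  Technical skill 85 × 0.43 = 36.55
  Collaboration 93 × 0.08 = 7.44
  Initiative 89 × 0.17 = 15.13
  Communication 100 × 0.06 = 6
  Quality of work 70 × 0.05 = 3.5
Sum = 84.37
84.37 ≥ 84 → Gold

Gold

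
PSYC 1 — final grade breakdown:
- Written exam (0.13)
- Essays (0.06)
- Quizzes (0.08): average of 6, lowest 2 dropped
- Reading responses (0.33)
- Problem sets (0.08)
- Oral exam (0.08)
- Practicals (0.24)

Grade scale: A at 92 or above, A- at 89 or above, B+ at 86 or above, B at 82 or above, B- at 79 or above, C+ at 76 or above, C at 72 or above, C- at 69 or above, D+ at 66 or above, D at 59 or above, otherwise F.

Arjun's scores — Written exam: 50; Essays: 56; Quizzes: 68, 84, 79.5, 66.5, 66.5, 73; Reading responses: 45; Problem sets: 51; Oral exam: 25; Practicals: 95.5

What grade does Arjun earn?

D

Quizzes: drop 66.5, 66.5 → average of remaining 4 = 304.5/4 = 76.125
Weighted total:
  Written exam 50 × 0.13 = 6.5
  Essays 56 × 0.06 = 3.36
  Quizzes 76.125 × 0.08 = 6.09
  Reading responses 45 × 0.33 = 14.85
  Problem sets 51 × 0.08 = 4.08
  Oral exam 25 × 0.08 = 2
  Practicals 95.5 × 0.24 = 22.92
Sum = 59.8
59.8 is ≥ 59 and < 66 → D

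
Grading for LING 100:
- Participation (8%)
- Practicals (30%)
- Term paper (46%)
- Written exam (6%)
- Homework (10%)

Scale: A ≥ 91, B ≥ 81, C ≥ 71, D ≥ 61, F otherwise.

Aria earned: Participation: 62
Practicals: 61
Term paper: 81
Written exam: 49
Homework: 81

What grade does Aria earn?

C

Weighted total:
  Participation 62 × 0.08 = 4.96
  Practicals 61 × 0.3 = 18.3
  Term paper 81 × 0.46 = 37.26
  Written exam 49 × 0.06 = 2.94
  Homework 81 × 0.1 = 8.1
Sum = 71.56
71.56 is ≥ 71 and < 81 → C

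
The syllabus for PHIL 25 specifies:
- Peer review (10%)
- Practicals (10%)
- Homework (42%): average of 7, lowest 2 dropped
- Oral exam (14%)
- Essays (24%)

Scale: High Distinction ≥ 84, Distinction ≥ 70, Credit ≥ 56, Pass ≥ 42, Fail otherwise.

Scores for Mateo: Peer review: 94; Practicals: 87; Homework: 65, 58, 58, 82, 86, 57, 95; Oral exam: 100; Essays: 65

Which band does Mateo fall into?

Homework: drop 57, 58 → average of remaining 5 = 386/5 = 77.2
Weighted total:
  Peer review 94 × 0.1 = 9.4
  Practicals 87 × 0.1 = 8.7
  Homework 77.2 × 0.42 = 32.424
  Oral exam 100 × 0.14 = 14
  Essays 65 × 0.24 = 15.6
Sum = 80.124
80.124 is ≥ 70 and < 84 → Distinction

Distinction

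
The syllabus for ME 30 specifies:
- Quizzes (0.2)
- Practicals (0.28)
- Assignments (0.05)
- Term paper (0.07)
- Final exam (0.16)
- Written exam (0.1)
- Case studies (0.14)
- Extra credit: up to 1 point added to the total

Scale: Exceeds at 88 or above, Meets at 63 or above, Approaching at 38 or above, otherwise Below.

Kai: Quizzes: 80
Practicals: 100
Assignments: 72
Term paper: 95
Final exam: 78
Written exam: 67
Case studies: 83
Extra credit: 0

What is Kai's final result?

Meets

Weighted total:
  Quizzes 80 × 0.2 = 16
  Practicals 100 × 0.28 = 28
  Assignments 72 × 0.05 = 3.6
  Term paper 95 × 0.07 = 6.65
  Final exam 78 × 0.16 = 12.48
  Written exam 67 × 0.1 = 6.7
  Case studies 83 × 0.14 = 11.62
Sum = 85.05
Extra credit: 85.05 + 0 = 85.05
85.05 is ≥ 63 and < 88 → Meets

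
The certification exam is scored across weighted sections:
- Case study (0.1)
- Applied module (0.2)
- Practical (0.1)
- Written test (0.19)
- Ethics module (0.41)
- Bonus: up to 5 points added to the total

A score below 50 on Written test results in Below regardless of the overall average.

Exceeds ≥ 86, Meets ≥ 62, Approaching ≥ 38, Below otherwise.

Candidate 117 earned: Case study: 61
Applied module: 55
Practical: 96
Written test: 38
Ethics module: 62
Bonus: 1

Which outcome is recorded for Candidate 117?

Written test score 38 < 50: minimum not met.
Weighted total:
  Case study 61 × 0.1 = 6.1
  Applied module 55 × 0.2 = 11
  Practical 96 × 0.1 = 9.6
  Written test 38 × 0.19 = 7.22
  Ethics module 62 × 0.41 = 25.42
Sum = 59.34
Bonus: 59.34 + 1 = 60.34
Because the Written test minimum was not met, the result is Below.

Below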